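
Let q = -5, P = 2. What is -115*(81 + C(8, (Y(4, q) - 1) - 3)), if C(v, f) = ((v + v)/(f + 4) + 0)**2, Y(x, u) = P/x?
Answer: -127075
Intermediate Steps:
Y(x, u) = 2/x
C(v, f) = 4*v**2/(4 + f)**2 (C(v, f) = ((2*v)/(4 + f) + 0)**2 = (2*v/(4 + f) + 0)**2 = (2*v/(4 + f))**2 = 4*v**2/(4 + f)**2)
-115*(81 + C(8, (Y(4, q) - 1) - 3)) = -115*(81 + 4*8**2/(4 + ((2/4 - 1) - 3))**2) = -115*(81 + 4*64/(4 + ((2*(1/4) - 1) - 3))**2) = -115*(81 + 4*64/(4 + ((1/2 - 1) - 3))**2) = -115*(81 + 4*64/(4 + (-1/2 - 3))**2) = -115*(81 + 4*64/(4 - 7/2)**2) = -115*(81 + 4*64/(1/2)**2) = -115*(81 + 4*64*4) = -115*(81 + 1024) = -115*1105 = -127075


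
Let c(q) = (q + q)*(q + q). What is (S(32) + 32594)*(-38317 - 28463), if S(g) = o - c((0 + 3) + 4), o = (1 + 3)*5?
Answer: -2164874040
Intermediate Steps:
c(q) = 4*q² (c(q) = (2*q)*(2*q) = 4*q²)
o = 20 (o = 4*5 = 20)
S(g) = -176 (S(g) = 20 - 4*((0 + 3) + 4)² = 20 - 4*(3 + 4)² = 20 - 4*7² = 20 - 4*49 = 20 - 1*196 = 20 - 196 = -176)
(S(32) + 32594)*(-38317 - 28463) = (-176 + 32594)*(-38317 - 28463) = 32418*(-66780) = -2164874040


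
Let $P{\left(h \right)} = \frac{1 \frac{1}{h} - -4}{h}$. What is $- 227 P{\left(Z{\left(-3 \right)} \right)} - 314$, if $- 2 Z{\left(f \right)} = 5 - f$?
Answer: $- \frac{1619}{16} \approx -101.19$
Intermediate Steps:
$Z{\left(f \right)} = - \frac{5}{2} + \frac{f}{2}$ ($Z{\left(f \right)} = - \frac{5 - f}{2} = - \frac{5}{2} + \frac{f}{2}$)
$P{\left(h \right)} = \frac{4 + \frac{1}{h}}{h}$ ($P{\left(h \right)} = \frac{\frac{1}{h} + 4}{h} = \frac{4 + \frac{1}{h}}{h}$)
$- 227 P{\left(Z{\left(-3 \right)} \right)} - 314 = - 227 \frac{1 + 4 \left(- \frac{5}{2} + \frac{1}{2} \left(-3\right)\right)}{\left(- \frac{5}{2} + \frac{1}{2} \left(-3\right)\right)^{2}} - 314 = - 227 \frac{1 + 4 \left(- \frac{5}{2} - \frac{3}{2}\right)}{\left(- \frac{5}{2} - \frac{3}{2}\right)^{2}} - 314 = - 227 \frac{1 + 4 \left(-4\right)}{16} - 314 = - 227 \frac{1 - 16}{16} - 314 = - 227 \cdot \frac{1}{16} \left(-15\right) - 314 = \left(-227\right) \left(- \frac{15}{16}\right) - 314 = \frac{3405}{16} - 314 = - \frac{1619}{16}$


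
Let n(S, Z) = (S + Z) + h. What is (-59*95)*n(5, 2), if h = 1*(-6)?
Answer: -5605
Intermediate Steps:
h = -6
n(S, Z) = -6 + S + Z (n(S, Z) = (S + Z) - 6 = -6 + S + Z)
(-59*95)*n(5, 2) = (-59*95)*(-6 + 5 + 2) = -5605*1 = -5605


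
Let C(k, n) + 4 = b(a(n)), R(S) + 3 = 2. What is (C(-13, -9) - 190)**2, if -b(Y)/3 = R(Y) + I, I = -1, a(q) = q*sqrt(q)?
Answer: 35344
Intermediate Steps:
a(q) = q**(3/2)
R(S) = -1 (R(S) = -3 + 2 = -1)
b(Y) = 6 (b(Y) = -3*(-1 - 1) = -3*(-2) = 6)
C(k, n) = 2 (C(k, n) = -4 + 6 = 2)
(C(-13, -9) - 190)**2 = (2 - 190)**2 = (-188)**2 = 35344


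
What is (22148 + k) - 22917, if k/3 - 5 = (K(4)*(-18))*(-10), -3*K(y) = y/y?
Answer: -934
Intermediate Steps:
K(y) = -1/3 (K(y) = -y/(3*y) = -1/3*1 = -1/3)
k = -165 (k = 15 + 3*(-1/3*(-18)*(-10)) = 15 + 3*(6*(-10)) = 15 + 3*(-60) = 15 - 180 = -165)
(22148 + k) - 22917 = (22148 - 165) - 22917 = 21983 - 22917 = -934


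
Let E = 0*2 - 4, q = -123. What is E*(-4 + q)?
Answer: 508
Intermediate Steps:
E = -4 (E = 0 - 4 = -4)
E*(-4 + q) = -4*(-4 - 123) = -4*(-127) = 508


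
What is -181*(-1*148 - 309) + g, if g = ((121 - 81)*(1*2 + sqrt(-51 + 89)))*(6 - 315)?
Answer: 57997 - 12360*sqrt(38) ≈ -18195.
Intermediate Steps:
g = -24720 - 12360*sqrt(38) (g = (40*(2 + sqrt(38)))*(-309) = (80 + 40*sqrt(38))*(-309) = -24720 - 12360*sqrt(38) ≈ -1.0091e+5)
-181*(-1*148 - 309) + g = -181*(-1*148 - 309) + (-24720 - 12360*sqrt(38)) = -181*(-148 - 309) + (-24720 - 12360*sqrt(38)) = -181*(-457) + (-24720 - 12360*sqrt(38)) = 82717 + (-24720 - 12360*sqrt(38)) = 57997 - 12360*sqrt(38)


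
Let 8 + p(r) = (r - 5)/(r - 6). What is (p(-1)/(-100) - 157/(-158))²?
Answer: 346921/305809 ≈ 1.1344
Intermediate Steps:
p(r) = -8 + (-5 + r)/(-6 + r) (p(r) = -8 + (r - 5)/(r - 6) = -8 + (-5 + r)/(-6 + r))
(p(-1)/(-100) - 157/(-158))² = (((43 - 7*(-1))/(-6 - 1))/(-100) - 157/(-158))² = (((43 + 7)/(-7))*(-1/100) - 157*(-1/158))² = (-⅐*50*(-1/100) + 157/158)² = (-50/7*(-1/100) + 157/158)² = (1/14 + 157/158)² = (589/553)² = 346921/305809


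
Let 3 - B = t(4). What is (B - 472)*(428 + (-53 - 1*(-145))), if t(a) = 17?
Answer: -252720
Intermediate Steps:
B = -14 (B = 3 - 1*17 = 3 - 17 = -14)
(B - 472)*(428 + (-53 - 1*(-145))) = (-14 - 472)*(428 + (-53 - 1*(-145))) = -486*(428 + (-53 + 145)) = -486*(428 + 92) = -486*520 = -252720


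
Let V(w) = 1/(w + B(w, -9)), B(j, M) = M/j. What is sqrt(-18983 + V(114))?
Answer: I*sqrt(39527314489)/1443 ≈ 137.78*I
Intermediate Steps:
V(w) = 1/(w - 9/w)
sqrt(-18983 + V(114)) = sqrt(-18983 + 114/(-9 + 114**2)) = sqrt(-18983 + 114/(-9 + 12996)) = sqrt(-18983 + 114/12987) = sqrt(-18983 + 114*(1/12987)) = sqrt(-18983 + 38/4329) = sqrt(-82177369/4329) = I*sqrt(39527314489)/1443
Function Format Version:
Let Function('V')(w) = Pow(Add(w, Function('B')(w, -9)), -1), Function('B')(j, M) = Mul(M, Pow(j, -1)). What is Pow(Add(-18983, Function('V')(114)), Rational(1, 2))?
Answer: Mul(Rational(1, 1443), I, Pow(39527314489, Rational(1, 2))) ≈ Mul(137.78, I)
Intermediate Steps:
Function('V')(w) = Pow(Add(w, Mul(-9, Pow(w, -1))), -1)
Pow(Add(-18983, Function('V')(114)), Rational(1, 2)) = Pow(Add(-18983, Mul(114, Pow(Add(-9, Pow(114, 2)), -1))), Rational(1, 2)) = Pow(Add(-18983, Mul(114, Pow(Add(-9, 12996), -1))), Rational(1, 2)) = Pow(Add(-18983, Mul(114, Pow(12987, -1))), Rational(1, 2)) = Pow(Add(-18983, Mul(114, Rational(1, 12987))), Rational(1, 2)) = Pow(Add(-18983, Rational(38, 4329)), Rational(1, 2)) = Pow(Rational(-82177369, 4329), Rational(1, 2)) = Mul(Rational(1, 1443), I, Pow(39527314489, Rational(1, 2)))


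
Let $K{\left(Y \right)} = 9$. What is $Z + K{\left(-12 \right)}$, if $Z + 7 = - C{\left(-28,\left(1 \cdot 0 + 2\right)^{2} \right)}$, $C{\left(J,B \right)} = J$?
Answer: $30$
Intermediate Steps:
$Z = 21$ ($Z = -7 - -28 = -7 + 28 = 21$)
$Z + K{\left(-12 \right)} = 21 + 9 = 30$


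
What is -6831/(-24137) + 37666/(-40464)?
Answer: -316367329/488339784 ≈ -0.64784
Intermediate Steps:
-6831/(-24137) + 37666/(-40464) = -6831*(-1/24137) + 37666*(-1/40464) = 6831/24137 - 18833/20232 = -316367329/488339784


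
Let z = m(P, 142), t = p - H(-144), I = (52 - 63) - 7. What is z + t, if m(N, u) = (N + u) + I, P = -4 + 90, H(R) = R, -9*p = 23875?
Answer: -20689/9 ≈ -2298.8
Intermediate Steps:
p = -23875/9 (p = -1/9*23875 = -23875/9 ≈ -2652.8)
I = -18 (I = -11 - 7 = -18)
P = 86
t = -22579/9 (t = -23875/9 - 1*(-144) = -23875/9 + 144 = -22579/9 ≈ -2508.8)
m(N, u) = -18 + N + u (m(N, u) = (N + u) - 18 = -18 + N + u)
z = 210 (z = -18 + 86 + 142 = 210)
z + t = 210 - 22579/9 = -20689/9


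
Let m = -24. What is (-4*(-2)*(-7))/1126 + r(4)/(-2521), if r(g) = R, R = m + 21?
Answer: -68899/1419323 ≈ -0.048544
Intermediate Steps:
R = -3 (R = -24 + 21 = -3)
r(g) = -3
(-4*(-2)*(-7))/1126 + r(4)/(-2521) = (-4*(-2)*(-7))/1126 - 3/(-2521) = (8*(-7))*(1/1126) - 3*(-1/2521) = -56*1/1126 + 3/2521 = -28/563 + 3/2521 = -68899/1419323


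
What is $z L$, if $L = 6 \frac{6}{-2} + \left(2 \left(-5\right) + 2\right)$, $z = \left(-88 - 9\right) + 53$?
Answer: $1144$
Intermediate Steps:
$z = -44$ ($z = -97 + 53 = -44$)
$L = -26$ ($L = 6 \cdot 6 \left(- \frac{1}{2}\right) + \left(-10 + 2\right) = 6 \left(-3\right) - 8 = -18 - 8 = -26$)
$z L = \left(-44\right) \left(-26\right) = 1144$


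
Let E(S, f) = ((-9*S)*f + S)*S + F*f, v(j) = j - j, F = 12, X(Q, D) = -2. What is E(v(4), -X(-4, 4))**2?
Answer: 576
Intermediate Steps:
v(j) = 0
E(S, f) = 12*f + S*(S - 9*S*f) (E(S, f) = ((-9*S)*f + S)*S + 12*f = (-9*S*f + S)*S + 12*f = (S - 9*S*f)*S + 12*f = S*(S - 9*S*f) + 12*f = 12*f + S*(S - 9*S*f))
E(v(4), -X(-4, 4))**2 = (0**2 + 12*(-1*(-2)) - 9*(-1*(-2))*0**2)**2 = (0 + 12*2 - 9*2*0)**2 = (0 + 24 + 0)**2 = 24**2 = 576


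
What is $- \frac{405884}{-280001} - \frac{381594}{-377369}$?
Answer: $\frac{260014740790}{105663697369} \approx 2.4608$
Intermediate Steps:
$- \frac{405884}{-280001} - \frac{381594}{-377369} = \left(-405884\right) \left(- \frac{1}{280001}\right) - - \frac{381594}{377369} = \frac{405884}{280001} + \frac{381594}{377369} = \frac{260014740790}{105663697369}$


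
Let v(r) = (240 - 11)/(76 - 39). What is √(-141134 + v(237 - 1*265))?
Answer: I*√193203973/37 ≈ 375.67*I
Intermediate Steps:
v(r) = 229/37
√(-141134 + v(237 - 1*265)) = √(-141134 + 229/37) = √(-5221729/37) = I*√193203973/37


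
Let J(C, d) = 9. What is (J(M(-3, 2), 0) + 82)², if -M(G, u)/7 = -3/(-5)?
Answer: 8281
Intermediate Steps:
M(G, u) = -21/5 (M(G, u) = -(-21)/(-5) = -(-21)*(-1)/5 = -7*⅗ = -21/5)
(J(M(-3, 2), 0) + 82)² = (9 + 82)² = 91² = 8281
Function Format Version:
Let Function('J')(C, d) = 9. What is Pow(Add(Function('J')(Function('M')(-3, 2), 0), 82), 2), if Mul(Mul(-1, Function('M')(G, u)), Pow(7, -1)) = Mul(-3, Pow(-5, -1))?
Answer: 8281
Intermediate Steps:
Function('M')(G, u) = Rational(-21, 5) (Function('M')(G, u) = Mul(-7, Mul(-3, Pow(-5, -1))) = Mul(-7, Mul(-3, Rational(-1, 5))) = Mul(-7, Rational(3, 5)) = Rational(-21, 5))
Pow(Add(Function('J')(Function('M')(-3, 2), 0), 82), 2) = Pow(Add(9, 82), 2) = Pow(91, 2) = 8281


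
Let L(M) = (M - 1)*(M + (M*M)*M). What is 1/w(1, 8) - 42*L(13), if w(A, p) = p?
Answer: -8910719/8 ≈ -1.1138e+6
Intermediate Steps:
L(M) = (-1 + M)*(M + M³) (L(M) = (-1 + M)*(M + M²*M) = (-1 + M)*(M + M³))
1/w(1, 8) - 42*L(13) = 1/8 - 546*(-1 + 13 + 13³ - 1*13²) = ⅛ - 546*(-1 + 13 + 2197 - 1*169) = ⅛ - 546*(-1 + 13 + 2197 - 169) = ⅛ - 546*2040 = ⅛ - 42*26520 = ⅛ - 1113840 = -8910719/8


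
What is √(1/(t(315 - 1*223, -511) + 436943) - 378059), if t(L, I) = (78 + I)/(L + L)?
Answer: I*√2443656295548386237683/80397079 ≈ 614.87*I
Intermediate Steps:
t(L, I) = (78 + I)/(2*L) (t(L, I) = (78 + I)/((2*L)) = (78 + I)*(1/(2*L)) = (78 + I)/(2*L))
√(1/(t(315 - 1*223, -511) + 436943) - 378059) = √(1/((78 - 511)/(2*(315 - 1*223)) + 436943) - 378059) = √(1/((½)*(-433)/(315 - 223) + 436943) - 378059) = √(1/((½)*(-433)/92 + 436943) - 378059) = √(1/((½)*(1/92)*(-433) + 436943) - 378059) = √(1/(-433/184 + 436943) - 378059) = √(1/(80397079/184) - 378059) = √(184/80397079 - 378059) = √(-30394839289477/80397079) = I*√2443656295548386237683/80397079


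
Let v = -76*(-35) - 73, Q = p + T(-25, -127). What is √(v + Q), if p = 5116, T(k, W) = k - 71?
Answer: √7607 ≈ 87.218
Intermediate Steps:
T(k, W) = -71 + k
Q = 5020 (Q = 5116 + (-71 - 25) = 5116 - 96 = 5020)
v = 2587 (v = 2660 - 73 = 2587)
√(v + Q) = √(2587 + 5020) = √7607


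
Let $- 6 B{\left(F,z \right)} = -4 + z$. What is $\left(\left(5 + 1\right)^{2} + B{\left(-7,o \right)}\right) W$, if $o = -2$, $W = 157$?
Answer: $5809$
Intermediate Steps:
$B{\left(F,z \right)} = \frac{2}{3} - \frac{z}{6}$ ($B{\left(F,z \right)} = - \frac{-4 + z}{6} = \frac{2}{3} - \frac{z}{6}$)
$\left(\left(5 + 1\right)^{2} + B{\left(-7,o \right)}\right) W = \left(\left(5 + 1\right)^{2} + \left(\frac{2}{3} - - \frac{1}{3}\right)\right) 157 = \left(6^{2} + \left(\frac{2}{3} + \frac{1}{3}\right)\right) 157 = \left(36 + 1\right) 157 = 37 \cdot 157 = 5809$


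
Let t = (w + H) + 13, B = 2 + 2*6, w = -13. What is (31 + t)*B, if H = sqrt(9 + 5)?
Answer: 434 + 14*sqrt(14) ≈ 486.38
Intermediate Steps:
H = sqrt(14) ≈ 3.7417
B = 14 (B = 2 + 12 = 14)
t = sqrt(14) (t = (-13 + sqrt(14)) + 13 = sqrt(14) ≈ 3.7417)
(31 + t)*B = (31 + sqrt(14))*14 = 434 + 14*sqrt(14)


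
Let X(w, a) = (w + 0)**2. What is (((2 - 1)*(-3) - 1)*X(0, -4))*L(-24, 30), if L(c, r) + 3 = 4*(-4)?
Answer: 0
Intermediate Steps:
X(w, a) = w**2
L(c, r) = -19 (L(c, r) = -3 + 4*(-4) = -3 - 16 = -19)
(((2 - 1)*(-3) - 1)*X(0, -4))*L(-24, 30) = (((2 - 1)*(-3) - 1)*0**2)*(-19) = ((1*(-3) - 1)*0)*(-19) = ((-3 - 1)*0)*(-19) = -4*0*(-19) = 0*(-19) = 0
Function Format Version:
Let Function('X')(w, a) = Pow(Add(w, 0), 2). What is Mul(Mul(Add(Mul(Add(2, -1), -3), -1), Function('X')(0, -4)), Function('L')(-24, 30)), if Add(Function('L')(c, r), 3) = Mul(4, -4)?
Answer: 0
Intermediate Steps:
Function('X')(w, a) = Pow(w, 2)
Function('L')(c, r) = -19 (Function('L')(c, r) = Add(-3, Mul(4, -4)) = Add(-3, -16) = -19)
Mul(Mul(Add(Mul(Add(2, -1), -3), -1), Function('X')(0, -4)), Function('L')(-24, 30)) = Mul(Mul(Add(Mul(Add(2, -1), -3), -1), Pow(0, 2)), -19) = Mul(Mul(Add(Mul(1, -3), -1), 0), -19) = Mul(Mul(Add(-3, -1), 0), -19) = Mul(Mul(-4, 0), -19) = Mul(0, -19) = 0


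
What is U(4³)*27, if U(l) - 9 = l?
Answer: 1971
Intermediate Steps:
U(l) = 9 + l
U(4³)*27 = (9 + 4³)*27 = (9 + 64)*27 = 73*27 = 1971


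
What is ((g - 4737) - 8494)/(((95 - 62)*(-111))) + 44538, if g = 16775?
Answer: 163139150/3663 ≈ 44537.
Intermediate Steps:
((g - 4737) - 8494)/(((95 - 62)*(-111))) + 44538 = ((16775 - 4737) - 8494)/(((95 - 62)*(-111))) + 44538 = (12038 - 8494)/((33*(-111))) + 44538 = 3544/(-3663) + 44538 = 3544*(-1/3663) + 44538 = -3544/3663 + 44538 = 163139150/3663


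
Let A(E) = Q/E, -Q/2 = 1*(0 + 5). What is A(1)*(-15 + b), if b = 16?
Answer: -10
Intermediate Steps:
Q = -10 (Q = -2*(0 + 5) = -2*5 = -10)
A(E) = -10/E
A(1)*(-15 + b) = (-10/1)*(-15 + 16) = -10*1*1 = -10*1 = -10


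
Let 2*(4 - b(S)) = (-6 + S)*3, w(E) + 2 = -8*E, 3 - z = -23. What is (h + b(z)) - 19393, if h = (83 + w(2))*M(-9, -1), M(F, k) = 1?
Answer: -19354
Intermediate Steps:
z = 26 (z = 3 - 1*(-23) = 3 + 23 = 26)
w(E) = -2 - 8*E
h = 65 (h = (83 + (-2 - 8*2))*1 = (83 + (-2 - 16))*1 = (83 - 18)*1 = 65*1 = 65)
b(S) = 13 - 3*S/2 (b(S) = 4 - (-6 + S)*3/2 = 4 - (-18 + 3*S)/2 = 4 + (9 - 3*S/2) = 13 - 3*S/2)
(h + b(z)) - 19393 = (65 + (13 - 3/2*26)) - 19393 = (65 + (13 - 39)) - 19393 = (65 - 26) - 19393 = 39 - 19393 = -19354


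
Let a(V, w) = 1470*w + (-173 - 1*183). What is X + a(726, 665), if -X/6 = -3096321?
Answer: 19555120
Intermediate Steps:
X = 18577926 (X = -6*(-3096321) = 18577926)
a(V, w) = -356 + 1470*w (a(V, w) = 1470*w + (-173 - 183) = 1470*w - 356 = -356 + 1470*w)
X + a(726, 665) = 18577926 + (-356 + 1470*665) = 18577926 + (-356 + 977550) = 18577926 + 977194 = 19555120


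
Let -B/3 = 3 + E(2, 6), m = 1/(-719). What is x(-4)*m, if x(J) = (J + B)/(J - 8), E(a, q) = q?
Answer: -31/8628 ≈ -0.0035930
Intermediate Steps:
m = -1/719 ≈ -0.0013908
B = -27 (B = -3*(3 + 6) = -3*9 = -27)
x(J) = (-27 + J)/(-8 + J) (x(J) = (J - 27)/(J - 8) = (-27 + J)/(-8 + J))
x(-4)*m = ((-27 - 4)/(-8 - 4))*(-1/719) = (-31/(-12))*(-1/719) = -1/12*(-31)*(-1/719) = (31/12)*(-1/719) = -31/8628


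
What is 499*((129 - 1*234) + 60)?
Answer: -22455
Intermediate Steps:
499*((129 - 1*234) + 60) = 499*((129 - 234) + 60) = 499*(-105 + 60) = 499*(-45) = -22455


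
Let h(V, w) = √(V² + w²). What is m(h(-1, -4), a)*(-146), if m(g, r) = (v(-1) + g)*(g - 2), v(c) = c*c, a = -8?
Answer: -2190 + 146*√17 ≈ -1588.0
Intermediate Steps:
v(c) = c²
m(g, r) = (1 + g)*(-2 + g) (m(g, r) = ((-1)² + g)*(g - 2) = (1 + g)*(-2 + g))
m(h(-1, -4), a)*(-146) = (-2 + (√((-1)² + (-4)²))² - √((-1)² + (-4)²))*(-146) = (-2 + (√(1 + 16))² - √(1 + 16))*(-146) = (-2 + (√17)² - √17)*(-146) = (-2 + 17 - √17)*(-146) = (15 - √17)*(-146) = -2190 + 146*√17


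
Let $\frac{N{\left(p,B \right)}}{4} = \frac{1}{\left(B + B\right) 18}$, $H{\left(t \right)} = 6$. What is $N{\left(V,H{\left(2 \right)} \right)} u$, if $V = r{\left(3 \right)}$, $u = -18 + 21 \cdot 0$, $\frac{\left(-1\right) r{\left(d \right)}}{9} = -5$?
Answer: $- \frac{1}{3} \approx -0.33333$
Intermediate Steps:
$r{\left(d \right)} = 45$ ($r{\left(d \right)} = \left(-9\right) \left(-5\right) = 45$)
$u = -18$ ($u = -18 + 0 = -18$)
$V = 45$
$N{\left(p,B \right)} = \frac{1}{9 B}$ ($N{\left(p,B \right)} = 4 \frac{1}{\left(B + B\right) 18} = 4 \frac{1}{2 B} \frac{1}{18} = 4 \frac{1}{36 B} = \frac{1}{9 B}$)
$N{\left(V,H{\left(2 \right)} \right)} u = \frac{1}{9 \cdot 6} \left(-18\right) = \frac{1}{9} \cdot \frac{1}{6} \left(-18\right) = \frac{1}{54} \left(-18\right) = - \frac{1}{3}$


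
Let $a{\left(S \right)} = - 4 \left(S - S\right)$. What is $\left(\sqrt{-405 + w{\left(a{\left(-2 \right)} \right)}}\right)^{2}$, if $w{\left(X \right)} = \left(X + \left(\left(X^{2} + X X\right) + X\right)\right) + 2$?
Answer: $-403$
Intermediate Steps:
$a{\left(S \right)} = 0$ ($a{\left(S \right)} = \left(-4\right) 0 = 0$)
$w{\left(X \right)} = 2 + 2 X + 2 X^{2}$ ($w{\left(X \right)} = \left(X + \left(\left(X^{2} + X^{2}\right) + X\right)\right) + 2 = \left(X + \left(2 X^{2} + X\right)\right) + 2 = \left(X + \left(X + 2 X^{2}\right)\right) + 2 = \left(2 X + 2 X^{2}\right) + 2 = 2 + 2 X + 2 X^{2}$)
$\left(\sqrt{-405 + w{\left(a{\left(-2 \right)} \right)}}\right)^{2} = \left(\sqrt{-405 + \left(2 + 2 \cdot 0 + 2 \cdot 0^{2}\right)}\right)^{2} = \left(\sqrt{-405 + \left(2 + 0 + 2 \cdot 0\right)}\right)^{2} = \left(\sqrt{-405 + \left(2 + 0 + 0\right)}\right)^{2} = \left(\sqrt{-405 + 2}\right)^{2} = \left(\sqrt{-403}\right)^{2} = \left(i \sqrt{403}\right)^{2} = -403$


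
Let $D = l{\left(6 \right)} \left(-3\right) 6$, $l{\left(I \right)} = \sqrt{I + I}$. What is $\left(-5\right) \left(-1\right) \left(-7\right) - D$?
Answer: $-35 + 36 \sqrt{3} \approx 27.354$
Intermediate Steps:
$l{\left(I \right)} = \sqrt{2} \sqrt{I}$ ($l{\left(I \right)} = \sqrt{2 I} = \sqrt{2} \sqrt{I}$)
$D = - 36 \sqrt{3}$ ($D = \sqrt{2} \sqrt{6} \left(-3\right) 6 = 2 \sqrt{3} \left(-3\right) 6 = - 6 \sqrt{3} \cdot 6 = - 36 \sqrt{3} \approx -62.354$)
$\left(-5\right) \left(-1\right) \left(-7\right) - D = \left(-5\right) \left(-1\right) \left(-7\right) - - 36 \sqrt{3} = 5 \left(-7\right) + 36 \sqrt{3} = -35 + 36 \sqrt{3}$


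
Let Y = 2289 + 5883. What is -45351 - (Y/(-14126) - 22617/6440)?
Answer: -294662404287/6497960 ≈ -45347.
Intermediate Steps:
Y = 8172
-45351 - (Y/(-14126) - 22617/6440) = -45351 - (8172/(-14126) - 22617/6440) = -45351 - (8172*(-1/14126) - 22617*1/6440) = -45351 - (-4086/7063 - 3231/920) = -45351 - 1*(-26579673/6497960) = -45351 + 26579673/6497960 = -294662404287/6497960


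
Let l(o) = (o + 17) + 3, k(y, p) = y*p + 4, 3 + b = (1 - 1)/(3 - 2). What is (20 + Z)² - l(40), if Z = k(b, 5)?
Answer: 21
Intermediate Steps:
b = -3 (b = -3 + (1 - 1)/(3 - 2) = -3 + 0/1 = -3 + 0*1 = -3 + 0 = -3)
k(y, p) = 4 + p*y (k(y, p) = p*y + 4 = 4 + p*y)
Z = -11 (Z = 4 + 5*(-3) = 4 - 15 = -11)
l(o) = 20 + o (l(o) = (17 + o) + 3 = 20 + o)
(20 + Z)² - l(40) = (20 - 11)² - (20 + 40) = 9² - 1*60 = 81 - 60 = 21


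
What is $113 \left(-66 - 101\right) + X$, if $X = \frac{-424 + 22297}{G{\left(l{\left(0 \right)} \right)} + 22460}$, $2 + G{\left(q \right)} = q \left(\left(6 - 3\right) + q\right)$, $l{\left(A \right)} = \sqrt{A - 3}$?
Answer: $\frac{- 18871 \sqrt{3} + 141242144 i}{\sqrt{3} - 7485 i} \approx -18870.0 - 0.00022541 i$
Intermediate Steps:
$l{\left(A \right)} = \sqrt{-3 + A}$
$G{\left(q \right)} = -2 + q \left(3 + q\right)$ ($G{\left(q \right)} = -2 + q \left(\left(6 - 3\right) + q\right) = -2 + q \left(3 + q\right)$)
$X = \frac{21873}{22455 + 3 i \sqrt{3}}$ ($X = \frac{-424 + 22297}{\left(-2 + \left(\sqrt{-3 + 0}\right)^{2} + 3 \sqrt{-3 + 0}\right) + 22460} = \frac{21873}{\left(-2 + \left(\sqrt{-3}\right)^{2} + 3 \sqrt{-3}\right) + 22460} = \frac{21873}{\left(-2 + \left(i \sqrt{3}\right)^{2} + 3 i \sqrt{3}\right) + 22460} = \frac{21873}{\left(-2 - 3 + 3 i \sqrt{3}\right) + 22460} = \frac{21873}{\left(-5 + 3 i \sqrt{3}\right) + 22460} = \frac{21873}{22455 + 3 i \sqrt{3}} \approx 0.97408 - 0.00022541 i$)
$113 \left(-66 - 101\right) + X = 113 \left(-66 - 101\right) + \left(\frac{18191045}{18675076} - \frac{7291 i \sqrt{3}}{56025228}\right) = 113 \left(-167\right) + \left(\frac{18191045}{18675076} - \frac{7291 i \sqrt{3}}{56025228}\right) = -18871 + \left(\frac{18191045}{18675076} - \frac{7291 i \sqrt{3}}{56025228}\right) = - \frac{352399168151}{18675076} - \frac{7291 i \sqrt{3}}{56025228}$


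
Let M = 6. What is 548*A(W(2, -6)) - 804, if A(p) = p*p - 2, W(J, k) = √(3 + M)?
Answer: 3032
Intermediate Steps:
W(J, k) = 3 (W(J, k) = √(3 + 6) = √9 = 3)
A(p) = -2 + p² (A(p) = p² - 2 = -2 + p²)
548*A(W(2, -6)) - 804 = 548*(-2 + 3²) - 804 = 548*(-2 + 9) - 804 = 548*7 - 804 = 3836 - 804 = 3032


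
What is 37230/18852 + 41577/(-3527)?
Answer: -108749899/11081834 ≈ -9.8134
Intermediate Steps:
37230/18852 + 41577/(-3527) = 37230*(1/18852) + 41577*(-1/3527) = 6205/3142 - 41577/3527 = -108749899/11081834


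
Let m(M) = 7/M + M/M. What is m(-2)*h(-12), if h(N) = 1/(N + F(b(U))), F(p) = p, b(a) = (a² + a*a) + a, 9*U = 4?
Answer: 405/1808 ≈ 0.22400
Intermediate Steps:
U = 4/9 (U = (⅑)*4 = 4/9 ≈ 0.44444)
b(a) = a + 2*a² (b(a) = (a² + a²) + a = 2*a² + a = a + 2*a²)
m(M) = 1 + 7/M (m(M) = 7/M + 1 = 1 + 7/M)
h(N) = 1/(68/81 + N) (h(N) = 1/(N + 4*(1 + 2*(4/9))/9) = 1/(N + 4*(1 + 8/9)/9) = 1/(N + (4/9)*(17/9)) = 1/(N + 68/81) = 1/(68/81 + N))
m(-2)*h(-12) = ((7 - 2)/(-2))*(81/(68 + 81*(-12))) = (-½*5)*(81/(68 - 972)) = -405/(2*(-904)) = -405*(-1)/(2*904) = -5/2*(-81/904) = 405/1808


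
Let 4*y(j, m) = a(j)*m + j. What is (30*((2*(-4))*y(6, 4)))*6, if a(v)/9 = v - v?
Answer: -2160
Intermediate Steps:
a(v) = 0 (a(v) = 9*(v - v) = 9*0 = 0)
y(j, m) = j/4 (y(j, m) = (0*m + j)/4 = (0 + j)/4 = j/4)
(30*((2*(-4))*y(6, 4)))*6 = (30*((2*(-4))*((¼)*6)))*6 = (30*(-8*3/2))*6 = (30*(-12))*6 = -360*6 = -2160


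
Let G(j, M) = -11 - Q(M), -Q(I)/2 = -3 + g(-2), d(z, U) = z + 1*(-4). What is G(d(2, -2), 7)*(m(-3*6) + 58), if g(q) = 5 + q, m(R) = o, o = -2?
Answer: -616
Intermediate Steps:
m(R) = -2
d(z, U) = -4 + z (d(z, U) = z - 4 = -4 + z)
Q(I) = 0 (Q(I) = -2*(-3 + (5 - 2)) = -2*(-3 + 3) = -2*0 = 0)
G(j, M) = -11 (G(j, M) = -11 - 1*0 = -11 + 0 = -11)
G(d(2, -2), 7)*(m(-3*6) + 58) = -11*(-2 + 58) = -11*56 = -616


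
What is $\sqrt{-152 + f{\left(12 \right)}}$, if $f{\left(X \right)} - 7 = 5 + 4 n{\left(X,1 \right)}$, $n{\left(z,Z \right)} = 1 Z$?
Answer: $2 i \sqrt{34} \approx 11.662 i$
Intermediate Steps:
$n{\left(z,Z \right)} = Z$
$f{\left(X \right)} = 16$ ($f{\left(X \right)} = 7 + \left(5 + 4 \cdot 1\right) = 7 + \left(5 + 4\right) = 7 + 9 = 16$)
$\sqrt{-152 + f{\left(12 \right)}} = \sqrt{-152 + 16} = \sqrt{-136} = 2 i \sqrt{34}$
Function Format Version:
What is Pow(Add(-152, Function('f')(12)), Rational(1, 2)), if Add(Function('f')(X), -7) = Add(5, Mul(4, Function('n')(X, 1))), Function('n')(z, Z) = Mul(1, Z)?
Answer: Mul(2, I, Pow(34, Rational(1, 2))) ≈ Mul(11.662, I)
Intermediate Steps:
Function('n')(z, Z) = Z
Function('f')(X) = 16 (Function('f')(X) = Add(7, Add(5, Mul(4, 1))) = Add(7, Add(5, 4)) = Add(7, 9) = 16)
Pow(Add(-152, Function('f')(12)), Rational(1, 2)) = Pow(Add(-152, 16), Rational(1, 2)) = Pow(-136, Rational(1, 2)) = Mul(2, I, Pow(34, Rational(1, 2)))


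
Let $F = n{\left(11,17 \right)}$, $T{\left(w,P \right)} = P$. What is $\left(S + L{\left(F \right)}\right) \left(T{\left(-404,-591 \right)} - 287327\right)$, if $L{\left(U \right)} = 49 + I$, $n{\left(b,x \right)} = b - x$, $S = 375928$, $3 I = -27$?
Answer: $-108247954624$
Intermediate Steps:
$I = -9$ ($I = \frac{1}{3} \left(-27\right) = -9$)
$F = -6$ ($F = 11 - 17 = -6$)
$L{\left(U \right)} = 40$ ($L{\left(U \right)} = 49 - 9 = 40$)
$\left(S + L{\left(F \right)}\right) \left(T{\left(-404,-591 \right)} - 287327\right) = \left(375928 + 40\right) \left(-591 - 287327\right) = 375968 \left(-287918\right) = -108247954624$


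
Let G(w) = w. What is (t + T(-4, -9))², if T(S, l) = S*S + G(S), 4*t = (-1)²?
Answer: 2401/16 ≈ 150.06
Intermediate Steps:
t = ¼ (t = (¼)*(-1)² = (¼)*1 = ¼ ≈ 0.25000)
T(S, l) = S + S² (T(S, l) = S*S + S = S² + S = S + S²)
(t + T(-4, -9))² = (¼ - 4*(1 - 4))² = (¼ - 4*(-3))² = (¼ + 12)² = (49/4)² = 2401/16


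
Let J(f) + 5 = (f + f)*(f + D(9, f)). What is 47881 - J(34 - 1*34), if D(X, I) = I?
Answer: 47886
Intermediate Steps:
J(f) = -5 + 4*f**2 (J(f) = -5 + (f + f)*(f + f) = -5 + (2*f)*(2*f) = -5 + 4*f**2)
47881 - J(34 - 1*34) = 47881 - (-5 + 4*(34 - 1*34)**2) = 47881 - (-5 + 4*(34 - 34)**2) = 47881 - (-5 + 4*0**2) = 47881 - (-5 + 4*0) = 47881 - (-5 + 0) = 47881 - 1*(-5) = 47881 + 5 = 47886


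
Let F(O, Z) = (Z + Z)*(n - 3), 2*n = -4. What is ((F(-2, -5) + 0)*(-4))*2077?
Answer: -415400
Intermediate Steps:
n = -2 (n = (½)*(-4) = -2)
F(O, Z) = -10*Z (F(O, Z) = (Z + Z)*(-2 - 3) = (2*Z)*(-5) = -10*Z)
((F(-2, -5) + 0)*(-4))*2077 = ((-10*(-5) + 0)*(-4))*2077 = ((50 + 0)*(-4))*2077 = (50*(-4))*2077 = -200*2077 = -415400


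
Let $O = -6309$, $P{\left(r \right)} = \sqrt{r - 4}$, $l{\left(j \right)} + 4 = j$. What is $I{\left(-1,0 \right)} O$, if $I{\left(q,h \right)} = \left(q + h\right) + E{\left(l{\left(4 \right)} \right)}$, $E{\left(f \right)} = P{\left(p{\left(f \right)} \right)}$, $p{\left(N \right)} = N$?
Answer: $6309 - 12618 i \approx 6309.0 - 12618.0 i$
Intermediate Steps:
$l{\left(j \right)} = -4 + j$
$P{\left(r \right)} = \sqrt{-4 + r}$
$E{\left(f \right)} = \sqrt{-4 + f}$
$I{\left(q,h \right)} = h + q + 2 i$ ($I{\left(q,h \right)} = \left(q + h\right) + \sqrt{-4 + \left(-4 + 4\right)} = \left(h + q\right) + \sqrt{-4 + 0} = \left(h + q\right) + \sqrt{-4} = \left(h + q\right) + 2 i = h + q + 2 i$)
$I{\left(-1,0 \right)} O = \left(0 - 1 + 2 i\right) \left(-6309\right) = \left(-1 + 2 i\right) \left(-6309\right) = 6309 - 12618 i$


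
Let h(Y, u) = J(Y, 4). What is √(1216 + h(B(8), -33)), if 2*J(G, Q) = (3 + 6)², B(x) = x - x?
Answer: √5026/2 ≈ 35.447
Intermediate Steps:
B(x) = 0
J(G, Q) = 81/2 (J(G, Q) = (3 + 6)²/2 = (½)*9² = (½)*81 = 81/2)
h(Y, u) = 81/2
√(1216 + h(B(8), -33)) = √(1216 + 81/2) = √(2513/2) = √5026/2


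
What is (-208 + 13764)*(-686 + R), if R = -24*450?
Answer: -155704216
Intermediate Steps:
R = -10800
(-208 + 13764)*(-686 + R) = (-208 + 13764)*(-686 - 10800) = 13556*(-11486) = -155704216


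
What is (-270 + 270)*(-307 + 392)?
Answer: 0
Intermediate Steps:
(-270 + 270)*(-307 + 392) = 0*85 = 0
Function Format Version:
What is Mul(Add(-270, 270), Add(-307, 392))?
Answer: 0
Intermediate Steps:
Mul(Add(-270, 270), Add(-307, 392)) = Mul(0, 85) = 0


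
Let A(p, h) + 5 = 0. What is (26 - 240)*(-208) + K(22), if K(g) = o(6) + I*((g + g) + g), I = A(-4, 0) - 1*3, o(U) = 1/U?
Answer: 263905/6 ≈ 43984.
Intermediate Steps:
A(p, h) = -5 (A(p, h) = -5 + 0 = -5)
I = -8 (I = -5 - 1*3 = -5 - 3 = -8)
K(g) = 1/6 - 24*g (K(g) = 1/6 - 8*((g + g) + g) = 1/6 - 8*(2*g + g) = 1/6 - 24*g)
(26 - 240)*(-208) + K(22) = (26 - 240)*(-208) + (1/6 - 24*22) = -214*(-208) + (1/6 - 528) = 44512 - 3167/6 = 263905/6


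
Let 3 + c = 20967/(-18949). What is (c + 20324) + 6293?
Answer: 504287719/18949 ≈ 26613.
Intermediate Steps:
c = -77814/18949 (c = -3 + 20967/(-18949) = -3 + 20967*(-1/18949) = -3 - 20967/18949 = -77814/18949 ≈ -4.1065)
(c + 20324) + 6293 = (-77814/18949 + 20324) + 6293 = 385041662/18949 + 6293 = 504287719/18949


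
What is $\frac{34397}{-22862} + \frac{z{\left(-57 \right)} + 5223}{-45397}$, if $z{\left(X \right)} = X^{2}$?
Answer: $- \frac{1755207473}{1037866214} \approx -1.6912$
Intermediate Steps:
$\frac{34397}{-22862} + \frac{z{\left(-57 \right)} + 5223}{-45397} = \frac{34397}{-22862} + \frac{\left(-57\right)^{2} + 5223}{-45397} = 34397 \left(- \frac{1}{22862}\right) + \left(3249 + 5223\right) \left(- \frac{1}{45397}\right) = - \frac{34397}{22862} + 8472 \left(- \frac{1}{45397}\right) = - \frac{34397}{22862} - \frac{8472}{45397} = - \frac{1755207473}{1037866214}$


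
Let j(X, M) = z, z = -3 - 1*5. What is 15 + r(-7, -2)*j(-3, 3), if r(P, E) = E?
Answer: 31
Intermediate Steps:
z = -8 (z = -3 - 5 = -8)
j(X, M) = -8
15 + r(-7, -2)*j(-3, 3) = 15 - 2*(-8) = 15 + 16 = 31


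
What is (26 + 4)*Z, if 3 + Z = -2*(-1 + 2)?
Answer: -150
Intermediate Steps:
Z = -5 (Z = -3 - 2*(-1 + 2) = -3 - 2*1 = -3 - 2 = -5)
(26 + 4)*Z = (26 + 4)*(-5) = 30*(-5) = -150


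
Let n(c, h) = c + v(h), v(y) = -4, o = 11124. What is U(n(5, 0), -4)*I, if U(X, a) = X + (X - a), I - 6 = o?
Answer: 66780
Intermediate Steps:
I = 11130 (I = 6 + 11124 = 11130)
n(c, h) = -4 + c (n(c, h) = c - 4 = -4 + c)
U(X, a) = -a + 2*X
U(n(5, 0), -4)*I = (-1*(-4) + 2*(-4 + 5))*11130 = (4 + 2*1)*11130 = (4 + 2)*11130 = 6*11130 = 66780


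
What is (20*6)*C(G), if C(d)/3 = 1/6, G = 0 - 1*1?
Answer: 60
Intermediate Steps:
G = -1 (G = 0 - 1 = -1)
C(d) = ½ (C(d) = 3/6 = 3*(⅙) = ½)
(20*6)*C(G) = (20*6)*(½) = 120*(½) = 60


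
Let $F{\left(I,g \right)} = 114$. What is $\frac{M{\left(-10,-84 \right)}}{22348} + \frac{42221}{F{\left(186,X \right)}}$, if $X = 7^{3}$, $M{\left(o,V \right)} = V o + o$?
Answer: $\frac{117956191}{318459} \approx 370.4$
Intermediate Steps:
$M{\left(o,V \right)} = o + V o$
$X = 343$
$\frac{M{\left(-10,-84 \right)}}{22348} + \frac{42221}{F{\left(186,X \right)}} = \frac{\left(-10\right) \left(1 - 84\right)}{22348} + \frac{42221}{114} = \left(-10\right) \left(-83\right) \frac{1}{22348} + 42221 \cdot \frac{1}{114} = 830 \cdot \frac{1}{22348} + \frac{42221}{114} = \frac{415}{11174} + \frac{42221}{114} = \frac{117956191}{318459}$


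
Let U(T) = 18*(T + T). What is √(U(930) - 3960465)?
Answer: I*√3926985 ≈ 1981.7*I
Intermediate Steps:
U(T) = 36*T (U(T) = 18*(2*T) = 36*T)
√(U(930) - 3960465) = √(36*930 - 3960465) = √(33480 - 3960465) = √(-3926985) = I*√3926985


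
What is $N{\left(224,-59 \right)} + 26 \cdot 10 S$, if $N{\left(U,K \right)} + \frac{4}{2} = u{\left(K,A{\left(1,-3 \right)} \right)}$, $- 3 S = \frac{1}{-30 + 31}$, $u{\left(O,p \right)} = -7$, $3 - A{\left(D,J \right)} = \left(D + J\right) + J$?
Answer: $- \frac{287}{3} \approx -95.667$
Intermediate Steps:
$A{\left(D,J \right)} = 3 - D - 2 J$ ($A{\left(D,J \right)} = 3 - \left(\left(D + J\right) + J\right) = 3 - \left(D + 2 J\right) = 3 - D - 2 J$)
$S = - \frac{1}{3}$ ($S = - \frac{1}{3 \left(-30 + 31\right)} = - \frac{1}{3 \cdot 1} = \left(- \frac{1}{3}\right) 1 = - \frac{1}{3} \approx -0.33333$)
$N{\left(U,K \right)} = -9$ ($N{\left(U,K \right)} = -2 - 7 = -9$)
$N{\left(224,-59 \right)} + 26 \cdot 10 S = -9 + 26 \cdot 10 \left(- \frac{1}{3}\right) = -9 + 260 \left(- \frac{1}{3}\right) = -9 - \frac{260}{3} = - \frac{287}{3}$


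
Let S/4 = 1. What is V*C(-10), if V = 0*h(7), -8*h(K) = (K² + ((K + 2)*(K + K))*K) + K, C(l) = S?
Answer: 0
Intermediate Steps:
S = 4 (S = 4*1 = 4)
C(l) = 4
h(K) = -K/8 - K²/8 - K²*(2 + K)/4 (h(K) = -((K² + ((K + 2)*(K + K))*K) + K)/8 = -((K² + ((2 + K)*(2*K))*K) + K)/8 = -((K² + (2*K*(2 + K))*K) + K)/8 = -((K² + 2*K²*(2 + K)) + K)/8 = -(K + K² + 2*K²*(2 + K))/8 = -K/8 - K²/8 - K²*(2 + K)/4)
V = 0 (V = 0*(-⅛*7*(1 + 2*7² + 5*7)) = 0*(-⅛*7*(1 + 2*49 + 35)) = 0*(-⅛*7*(1 + 98 + 35)) = 0*(-⅛*7*134) = 0*(-469/4) = 0)
V*C(-10) = 0*4 = 0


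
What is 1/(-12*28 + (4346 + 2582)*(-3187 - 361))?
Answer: -1/24580880 ≈ -4.0682e-8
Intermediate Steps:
1/(-12*28 + (4346 + 2582)*(-3187 - 361)) = 1/(-336 + 6928*(-3548)) = 1/(-336 - 24580544) = 1/(-24580880) = -1/24580880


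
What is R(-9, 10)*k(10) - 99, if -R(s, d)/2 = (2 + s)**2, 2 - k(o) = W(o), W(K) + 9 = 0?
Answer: -1177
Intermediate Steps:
W(K) = -9 (W(K) = -9 + 0 = -9)
k(o) = 11 (k(o) = 2 - 1*(-9) = 2 + 9 = 11)
R(s, d) = -2*(2 + s)**2
R(-9, 10)*k(10) - 99 = -2*(2 - 9)**2*11 - 99 = -2*(-7)**2*11 - 99 = -2*49*11 - 99 = -98*11 - 99 = -1078 - 99 = -1177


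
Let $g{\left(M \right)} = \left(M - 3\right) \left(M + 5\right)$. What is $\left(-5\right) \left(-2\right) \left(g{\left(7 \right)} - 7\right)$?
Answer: $410$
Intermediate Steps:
$g{\left(M \right)} = \left(-3 + M\right) \left(5 + M\right)$
$\left(-5\right) \left(-2\right) \left(g{\left(7 \right)} - 7\right) = \left(-5\right) \left(-2\right) \left(\left(-15 + 7^{2} + 2 \cdot 7\right) - 7\right) = 10 \left(\left(-15 + 49 + 14\right) - 7\right) = 10 \left(48 - 7\right) = 10 \cdot 41 = 410$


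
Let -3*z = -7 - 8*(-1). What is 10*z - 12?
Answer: -46/3 ≈ -15.333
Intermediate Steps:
z = -⅓ (z = -(-7 - 8*(-1))/3 = -(-7 - 1*(-8))/3 = -(-7 + 8)/3 = -⅓*1 = -⅓ ≈ -0.33333)
10*z - 12 = 10*(-⅓) - 12 = -10/3 - 12 = -46/3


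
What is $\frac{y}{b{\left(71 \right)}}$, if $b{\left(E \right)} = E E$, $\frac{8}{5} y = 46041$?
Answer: $\frac{230205}{40328} \approx 5.7083$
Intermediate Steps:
$y = \frac{230205}{8}$ ($y = \frac{5}{8} \cdot 46041 = \frac{230205}{8} \approx 28776.0$)
$b{\left(E \right)} = E^{2}$
$\frac{y}{b{\left(71 \right)}} = \frac{230205}{8 \cdot 71^{2}} = \frac{230205}{8 \cdot 5041} = \frac{230205}{8} \cdot \frac{1}{5041} = \frac{230205}{40328}$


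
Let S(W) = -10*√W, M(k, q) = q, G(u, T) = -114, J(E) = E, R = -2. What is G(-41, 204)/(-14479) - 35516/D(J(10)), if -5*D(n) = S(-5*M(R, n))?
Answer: 114/14479 + 8879*I*√2/5 ≈ 0.0078735 + 2511.4*I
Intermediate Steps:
D(n) = 2*√5*√(-n) (D(n) = -(-2)*√(-5*n) = -(-2)*√5*√(-n) = 2*√5*√(-n))
G(-41, 204)/(-14479) - 35516/D(J(10)) = -114/(-14479) - 35516*(-I*√2/20) = -114*(-1/14479) - 35516*(-I*√2/20) = 114/14479 - 35516*(-I*√2/20) = 114/14479 - (-8879)*I*√2/5 = 114/14479 + 8879*I*√2/5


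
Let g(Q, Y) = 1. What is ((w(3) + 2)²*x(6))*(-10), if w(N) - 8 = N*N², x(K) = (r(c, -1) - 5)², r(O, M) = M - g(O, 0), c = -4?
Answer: -670810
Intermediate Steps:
r(O, M) = -1 + M (r(O, M) = M - 1*1 = M - 1 = -1 + M)
x(K) = 49 (x(K) = ((-1 - 1) - 5)² = (-2 - 5)² = (-7)² = 49)
w(N) = 8 + N³ (w(N) = 8 + N*N² = 8 + N³)
((w(3) + 2)²*x(6))*(-10) = (((8 + 3³) + 2)²*49)*(-10) = (((8 + 27) + 2)²*49)*(-10) = ((35 + 2)²*49)*(-10) = (37²*49)*(-10) = (1369*49)*(-10) = 67081*(-10) = -670810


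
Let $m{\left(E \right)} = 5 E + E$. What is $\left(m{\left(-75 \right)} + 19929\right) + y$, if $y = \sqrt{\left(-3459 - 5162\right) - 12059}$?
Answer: $19479 + 2 i \sqrt{5170} \approx 19479.0 + 143.81 i$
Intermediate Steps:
$m{\left(E \right)} = 6 E$
$y = 2 i \sqrt{5170}$ ($y = \sqrt{-8621 - 12059} = \sqrt{-20680} = 2 i \sqrt{5170} \approx 143.81 i$)
$\left(m{\left(-75 \right)} + 19929\right) + y = \left(6 \left(-75\right) + 19929\right) + 2 i \sqrt{5170} = \left(-450 + 19929\right) + 2 i \sqrt{5170} = 19479 + 2 i \sqrt{5170}$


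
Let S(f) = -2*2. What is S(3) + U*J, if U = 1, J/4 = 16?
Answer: 60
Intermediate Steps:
J = 64 (J = 4*16 = 64)
S(f) = -4
S(3) + U*J = -4 + 1*64 = -4 + 64 = 60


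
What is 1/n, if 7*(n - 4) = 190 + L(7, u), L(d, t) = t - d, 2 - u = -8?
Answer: 7/221 ≈ 0.031674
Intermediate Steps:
u = 10 (u = 2 - 1*(-8) = 2 + 8 = 10)
n = 221/7 (n = 4 + (190 + (10 - 1*7))/7 = 4 + (190 + (10 - 7))/7 = 4 + (190 + 3)/7 = 4 + (⅐)*193 = 4 + 193/7 = 221/7 ≈ 31.571)
1/n = 1/(221/7) = 7/221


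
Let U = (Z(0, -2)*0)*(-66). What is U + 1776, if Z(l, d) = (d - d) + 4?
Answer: 1776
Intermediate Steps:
Z(l, d) = 4 (Z(l, d) = 0 + 4 = 4)
U = 0 (U = (4*0)*(-66) = 0*(-66) = 0)
U + 1776 = 0 + 1776 = 1776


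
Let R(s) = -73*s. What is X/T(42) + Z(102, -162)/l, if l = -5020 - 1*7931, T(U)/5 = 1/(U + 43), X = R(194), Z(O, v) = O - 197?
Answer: -3118004959/12951 ≈ -2.4075e+5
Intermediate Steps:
Z(O, v) = -197 + O
X = -14162 (X = -73*194 = -14162)
T(U) = 5/(43 + U) (T(U) = 5/(U + 43) = 5/(43 + U))
l = -12951 (l = -5020 - 7931 = -12951)
X/T(42) + Z(102, -162)/l = -14162/(5/(43 + 42)) + (-197 + 102)/(-12951) = -14162/(5/85) - 95*(-1/12951) = -14162/(5*(1/85)) + 95/12951 = -14162/1/17 + 95/12951 = -14162*17 + 95/12951 = -240754 + 95/12951 = -3118004959/12951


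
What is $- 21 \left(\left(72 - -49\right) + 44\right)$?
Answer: $-3465$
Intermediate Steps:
$- 21 \left(\left(72 - -49\right) + 44\right) = - 21 \left(\left(72 + 49\right) + 44\right) = - 21 \left(121 + 44\right) = \left(-21\right) 165 = -3465$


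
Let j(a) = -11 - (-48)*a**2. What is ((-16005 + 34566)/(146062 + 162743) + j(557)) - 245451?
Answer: 1507636454337/102935 ≈ 1.4646e+7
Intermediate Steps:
j(a) = -11 + 48*a**2
((-16005 + 34566)/(146062 + 162743) + j(557)) - 245451 = ((-16005 + 34566)/(146062 + 162743) + (-11 + 48*557**2)) - 245451 = (18561/308805 + (-11 + 48*310249)) - 245451 = (18561*(1/308805) + (-11 + 14891952)) - 245451 = (6187/102935 + 14891941) - 245451 = 1532901953022/102935 - 245451 = 1507636454337/102935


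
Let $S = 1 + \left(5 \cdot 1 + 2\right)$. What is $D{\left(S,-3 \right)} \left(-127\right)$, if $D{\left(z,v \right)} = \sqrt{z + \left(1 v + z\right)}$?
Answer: $- 127 \sqrt{13} \approx -457.9$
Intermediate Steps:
$S = 8$ ($S = 1 + \left(5 + 2\right) = 1 + 7 = 8$)
$D{\left(z,v \right)} = \sqrt{v + 2 z}$ ($D{\left(z,v \right)} = \sqrt{z + \left(v + z\right)} = \sqrt{v + 2 z}$)
$D{\left(S,-3 \right)} \left(-127\right) = \sqrt{-3 + 2 \cdot 8} \left(-127\right) = \sqrt{-3 + 16} \left(-127\right) = \sqrt{13} \left(-127\right) = - 127 \sqrt{13}$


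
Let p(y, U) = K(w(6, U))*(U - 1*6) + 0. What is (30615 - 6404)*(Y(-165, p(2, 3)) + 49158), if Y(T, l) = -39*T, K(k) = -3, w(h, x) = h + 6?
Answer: 1345962123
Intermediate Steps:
w(h, x) = 6 + h
p(y, U) = 18 - 3*U (p(y, U) = -3*(U - 1*6) + 0 = -3*(U - 6) + 0 = -3*(-6 + U) + 0 = (18 - 3*U) + 0 = 18 - 3*U)
(30615 - 6404)*(Y(-165, p(2, 3)) + 49158) = (30615 - 6404)*(-39*(-165) + 49158) = 24211*(6435 + 49158) = 24211*55593 = 1345962123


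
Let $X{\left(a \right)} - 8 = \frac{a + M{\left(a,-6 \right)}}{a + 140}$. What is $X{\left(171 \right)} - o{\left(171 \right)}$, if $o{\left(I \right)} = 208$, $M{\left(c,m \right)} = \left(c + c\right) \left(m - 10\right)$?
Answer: $- \frac{67501}{311} \approx -217.04$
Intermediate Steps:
$M{\left(c,m \right)} = 2 c \left(-10 + m\right)$
$X{\left(a \right)} = 8 - \frac{31 a}{140 + a}$ ($X{\left(a \right)} = 8 + \frac{a + 2 a \left(-10 - 6\right)}{a + 140} = 8 + \frac{a + 2 a \left(-16\right)}{140 + a} = 8 + \frac{a - 32 a}{140 + a} = 8 + \frac{\left(-31\right) a}{140 + a} = 8 - \frac{31 a}{140 + a}$)
$X{\left(171 \right)} - o{\left(171 \right)} = \frac{1120 - 3933}{140 + 171} - 208 = \frac{1120 - 3933}{311} - 208 = \frac{1}{311} \left(-2813\right) - 208 = - \frac{2813}{311} - 208 = - \frac{67501}{311}$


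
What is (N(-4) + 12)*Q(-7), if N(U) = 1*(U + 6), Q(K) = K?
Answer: -98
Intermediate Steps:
N(U) = 6 + U (N(U) = 1*(6 + U) = 6 + U)
(N(-4) + 12)*Q(-7) = ((6 - 4) + 12)*(-7) = (2 + 12)*(-7) = 14*(-7) = -98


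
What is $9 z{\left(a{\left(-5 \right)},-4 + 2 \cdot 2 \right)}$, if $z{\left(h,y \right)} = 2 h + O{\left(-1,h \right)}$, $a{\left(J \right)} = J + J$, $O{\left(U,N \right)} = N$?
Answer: $-270$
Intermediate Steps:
$a{\left(J \right)} = 2 J$
$z{\left(h,y \right)} = 3 h$ ($z{\left(h,y \right)} = 2 h + h = 3 h$)
$9 z{\left(a{\left(-5 \right)},-4 + 2 \cdot 2 \right)} = 9 \cdot 3 \cdot 2 \left(-5\right) = 9 \cdot 3 \left(-10\right) = 9 \left(-30\right) = -270$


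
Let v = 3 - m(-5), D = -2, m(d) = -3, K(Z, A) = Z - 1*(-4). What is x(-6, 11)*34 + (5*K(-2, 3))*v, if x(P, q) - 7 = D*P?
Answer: 706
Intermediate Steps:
K(Z, A) = 4 + Z (K(Z, A) = Z + 4 = 4 + Z)
x(P, q) = 7 - 2*P
v = 6 (v = 3 - 1*(-3) = 3 + 3 = 6)
x(-6, 11)*34 + (5*K(-2, 3))*v = (7 - 2*(-6))*34 + (5*(4 - 2))*6 = (7 + 12)*34 + (5*2)*6 = 19*34 + 10*6 = 646 + 60 = 706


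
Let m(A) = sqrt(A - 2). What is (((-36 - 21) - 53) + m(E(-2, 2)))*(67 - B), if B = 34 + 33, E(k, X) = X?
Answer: 0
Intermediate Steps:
B = 67
m(A) = sqrt(-2 + A)
(((-36 - 21) - 53) + m(E(-2, 2)))*(67 - B) = (((-36 - 21) - 53) + sqrt(-2 + 2))*(67 - 1*67) = ((-57 - 53) + sqrt(0))*(67 - 67) = (-110 + 0)*0 = -110*0 = 0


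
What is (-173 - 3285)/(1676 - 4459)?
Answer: 3458/2783 ≈ 1.2425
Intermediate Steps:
(-173 - 3285)/(1676 - 4459) = -3458/(-2783) = -3458*(-1/2783) = 3458/2783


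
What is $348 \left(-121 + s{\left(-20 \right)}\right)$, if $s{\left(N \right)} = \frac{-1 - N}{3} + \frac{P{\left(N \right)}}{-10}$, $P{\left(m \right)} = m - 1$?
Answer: $- \frac{195866}{5} \approx -39173.0$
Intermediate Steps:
$P{\left(m \right)} = -1 + m$
$s{\left(N \right)} = - \frac{7}{30} - \frac{13 N}{30}$ ($s{\left(N \right)} = \frac{-1 - N}{3} + \frac{-1 + N}{-10} = \left(-1 - N\right) \frac{1}{3} + \left(-1 + N\right) \left(- \frac{1}{10}\right) = \left(- \frac{1}{3} - \frac{N}{3}\right) - \left(- \frac{1}{10} + \frac{N}{10}\right) = - \frac{7}{30} - \frac{13 N}{30}$)
$348 \left(-121 + s{\left(-20 \right)}\right) = 348 \left(-121 - - \frac{253}{30}\right) = 348 \left(-121 + \left(- \frac{7}{30} + \frac{26}{3}\right)\right) = 348 \left(-121 + \frac{253}{30}\right) = 348 \left(- \frac{3377}{30}\right) = - \frac{195866}{5}$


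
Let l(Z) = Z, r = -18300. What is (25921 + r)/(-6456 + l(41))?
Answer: -7621/6415 ≈ -1.1880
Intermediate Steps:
(25921 + r)/(-6456 + l(41)) = (25921 - 18300)/(-6456 + 41) = 7621/(-6415) = 7621*(-1/6415) = -7621/6415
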